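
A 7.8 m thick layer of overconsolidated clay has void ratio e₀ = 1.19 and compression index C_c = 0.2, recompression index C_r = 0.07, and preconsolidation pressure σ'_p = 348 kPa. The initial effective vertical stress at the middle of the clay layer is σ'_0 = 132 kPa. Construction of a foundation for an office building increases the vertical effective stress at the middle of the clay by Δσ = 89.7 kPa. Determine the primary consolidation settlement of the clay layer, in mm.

Final effective stress: σ'_f = 132 + 89.7 = 221.7 kPa.
σ'_f = 221.7 ≤ σ'_p = 348 kPa, so the clay remains overconsolidated and only the recompression index applies:
S_c = C_r·H/(1+e₀)·log₁₀(σ'_f/σ'_0) = 0.07×7.8/2.19×log₁₀(221.7/132)
    = 0.24931 × 0.22519 = 0.05614 m

S_c ≈ 56.1 mm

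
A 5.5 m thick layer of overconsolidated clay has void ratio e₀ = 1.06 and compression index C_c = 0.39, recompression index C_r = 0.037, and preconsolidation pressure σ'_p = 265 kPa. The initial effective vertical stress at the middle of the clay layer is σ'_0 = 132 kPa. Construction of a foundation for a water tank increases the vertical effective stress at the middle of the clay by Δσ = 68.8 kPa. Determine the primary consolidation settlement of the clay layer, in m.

Final effective stress: σ'_f = 132 + 68.8 = 200.8 kPa.
σ'_f = 200.8 ≤ σ'_p = 265 kPa, so the clay remains overconsolidated and only the recompression index applies:
S_c = C_r·H/(1+e₀)·log₁₀(σ'_f/σ'_0) = 0.037×5.5/2.06×log₁₀(200.8/132)
    = 0.098786 × 0.18219 = 0.018 m

S_c ≈ 0.018 m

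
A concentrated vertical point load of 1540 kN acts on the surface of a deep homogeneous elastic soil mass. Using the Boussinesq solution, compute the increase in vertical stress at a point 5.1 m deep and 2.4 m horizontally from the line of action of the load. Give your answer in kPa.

Boussinesq vertical stress below a point load on an elastic half-space:
Δσ_z = 3P/(2πz²) · [1 + (r/z)²]^(−5/2)
r/z = 2.4/5.1 = 0.47059; [1+(r/z)²]^(−5/2) = 0.60647.
Δσ_z = 3×1540/(2π×5.1²) × 0.60647 = 28.27 × 0.60647 = 17.14 kPa

Δσ_z ≈ 17.1 kPa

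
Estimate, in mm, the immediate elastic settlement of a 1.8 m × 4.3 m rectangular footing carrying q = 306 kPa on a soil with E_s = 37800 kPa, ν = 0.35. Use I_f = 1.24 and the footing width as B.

Immediate (elastic) settlement: S_e = q·B·(1−ν²)/E_s · I_f.
S_e = 306 × 1.8 × (1 − 0.35²) / 37800 × 1.24
    = 306 × 1.8 × 0.8775 / 37800 × 1.24
    = 0.01586 m = 15.86 mm

S_e ≈ 15.9 mm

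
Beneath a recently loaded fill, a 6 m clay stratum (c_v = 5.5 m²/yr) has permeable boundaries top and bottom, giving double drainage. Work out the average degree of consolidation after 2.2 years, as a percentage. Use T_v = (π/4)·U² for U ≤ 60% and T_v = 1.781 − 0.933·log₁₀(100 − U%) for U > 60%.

Drainage path length: H_d = H/2 = 3 m (double drainage).
T_v = c_v·t/H_d² = 5.5×2.2/3² = 1.3444.
T_v = 1.3444 corresponds to the U > 60% branch:
U = 1 − 10^((1.781 − T_v)/0.933)/100 = 0.9706

U ≈ 97.1 %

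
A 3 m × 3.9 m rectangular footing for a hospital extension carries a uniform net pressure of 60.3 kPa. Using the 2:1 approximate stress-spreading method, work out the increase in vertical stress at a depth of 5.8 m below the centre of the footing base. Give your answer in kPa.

Δσ_z ≈ 8.27 kPa

By the 2:1 method the load spreads at 1 horizontal : 2 vertical, so at depth z the loaded area has grown by z in each plan dimension:
Δσ = qBL/((B+z)(L+z)) = 60.3×3×3.9/((3+5.8)(3.9+5.8)) = 8.2651 kPa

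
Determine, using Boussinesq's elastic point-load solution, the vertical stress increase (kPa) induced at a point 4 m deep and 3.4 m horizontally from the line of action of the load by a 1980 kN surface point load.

Boussinesq vertical stress below a point load on an elastic half-space:
Δσ_z = 3P/(2πz²) · [1 + (r/z)²]^(−5/2)
r/z = 3.4/4 = 0.85; [1+(r/z)²]^(−5/2) = 0.2568.
Δσ_z = 3×1980/(2π×4²) × 0.2568 = 59.086 × 0.2568 = 15.17 kPa

Δσ_z ≈ 15.2 kPa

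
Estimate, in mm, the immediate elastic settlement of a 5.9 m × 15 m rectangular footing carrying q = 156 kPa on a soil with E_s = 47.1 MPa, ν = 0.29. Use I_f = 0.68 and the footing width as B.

Immediate (elastic) settlement: S_e = q·B·(1−ν²)/E_s · I_f.
E_s = 47.1 MPa = 47100 kPa.
S_e = 156 × 5.9 × (1 − 0.29²) / 47100 × 0.68
    = 156 × 5.9 × 0.9159 / 47100 × 0.68
    = 0.01217 m = 12.17 mm

S_e ≈ 12.2 mm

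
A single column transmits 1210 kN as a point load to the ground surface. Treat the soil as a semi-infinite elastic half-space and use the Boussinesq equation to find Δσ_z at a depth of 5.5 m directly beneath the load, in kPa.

Δσ_z ≈ 19.1 kPa

Boussinesq vertical stress below a point load on an elastic half-space:
Δσ_z = 3P/(2πz²) · [1 + (r/z)²]^(−5/2)
r/z = 0/5.5 = 0; [1+(r/z)²]^(−5/2) = 1.
Δσ_z = 3×1210/(2π×5.5²) × 1 = 19.099 × 1 = 19.1 kPa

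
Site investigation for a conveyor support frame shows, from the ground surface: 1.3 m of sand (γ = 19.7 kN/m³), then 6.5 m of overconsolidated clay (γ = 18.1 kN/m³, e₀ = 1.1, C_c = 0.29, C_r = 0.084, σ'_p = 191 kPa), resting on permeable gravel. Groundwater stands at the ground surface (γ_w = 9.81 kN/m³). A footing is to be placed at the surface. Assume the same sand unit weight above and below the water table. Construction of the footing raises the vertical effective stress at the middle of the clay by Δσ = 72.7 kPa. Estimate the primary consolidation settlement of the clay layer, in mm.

S_c ≈ 117 mm

Mid-depth of clay below the ground surface: z = 1.3 + 6.5/2 = 4.55 m.
Total vertical stress at mid-clay: σ_v = 19.7×1.3 + 18.1×3.25 = 84.435 kPa.
Pore pressure: u = 9.81×(4.55 − 0) = 44.636 kPa.
Initial effective stress: σ'_0 = σ_v − u = 84.435 − 44.636 = 39.799 kPa.
Final effective stress: σ'_f = 39.799 + 72.7 = 112.5 kPa.
σ'_f = 112.5 ≤ σ'_p = 191 kPa, so the clay remains overconsolidated and only the recompression index applies:
S_c = C_r·H/(1+e₀)·log₁₀(σ'_f/σ'_0) = 0.084×6.5/2.1×log₁₀(112.5/39.799)
    = 0.26 × 0.45128 = 0.1173 m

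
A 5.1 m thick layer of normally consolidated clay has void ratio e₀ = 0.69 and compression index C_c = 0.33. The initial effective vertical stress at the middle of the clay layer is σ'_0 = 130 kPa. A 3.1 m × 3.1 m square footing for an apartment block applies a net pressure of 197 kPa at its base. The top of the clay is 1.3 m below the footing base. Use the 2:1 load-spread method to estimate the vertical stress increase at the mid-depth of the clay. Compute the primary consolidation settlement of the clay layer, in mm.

Mid-depth of clay below the footing base: z = 1.3 + 5.1/2 = 3.85 m.
Stress increase at mid-clay by the 2:1 spreading method:
Δσ = qBL/((B+z)(L+z)) = 197×3.1×3.1/((3.1+3.85)(3.1+3.85)) = 39.194 kPa
Final effective stress: σ'_f = σ'_0 + Δσ = 130 + 39.194 = 169.19 kPa.
Normally consolidated clay, so the full stress increment lies on the virgin compression line:
S_c = C_c·H/(1+e₀)·log₁₀(σ'_f/σ'_0) = 0.33×5.1/(1+0.69)×log₁₀(169.19/130)
    = 0.99586 × 0.11443 = 0.114 m

S_c ≈ 114 mm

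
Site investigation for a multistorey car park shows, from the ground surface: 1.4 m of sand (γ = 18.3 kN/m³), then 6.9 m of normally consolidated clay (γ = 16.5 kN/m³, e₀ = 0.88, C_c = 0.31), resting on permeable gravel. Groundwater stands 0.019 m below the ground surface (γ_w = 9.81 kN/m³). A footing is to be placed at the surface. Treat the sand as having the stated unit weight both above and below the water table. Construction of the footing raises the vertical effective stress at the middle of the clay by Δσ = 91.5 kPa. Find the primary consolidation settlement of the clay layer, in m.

Mid-depth of clay below the ground surface: z = 1.4 + 6.9/2 = 4.85 m.
Total vertical stress at mid-clay: σ_v = 18.3×1.4 + 16.5×3.45 = 82.545 kPa.
Pore pressure: u = 9.81×(4.85 − 0.019) = 47.392 kPa.
Initial effective stress: σ'_0 = σ_v − u = 82.545 − 47.392 = 35.153 kPa.
Final effective stress: σ'_f = σ'_0 + Δσ = 35.153 + 91.5 = 126.65 kPa.
Normally consolidated clay, so the full stress increment lies on the virgin compression line:
S_c = C_c·H/(1+e₀)·log₁₀(σ'_f/σ'_0) = 0.31×6.9/(1+0.88)×log₁₀(126.65/35.153)
    = 1.1378 × 0.55664 = 0.6333 m

S_c ≈ 0.633 m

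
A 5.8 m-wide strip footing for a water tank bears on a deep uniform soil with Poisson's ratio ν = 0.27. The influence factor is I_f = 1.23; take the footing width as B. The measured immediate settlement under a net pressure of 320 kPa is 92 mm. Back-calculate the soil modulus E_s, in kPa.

E_s ≈ 23000 kPa

S_e = q·B·(1−ν²)/E_s · I_f  ⇒  E_s = q·B·(1−ν²)·I_f / S_e.
E_s = 320 × 5.8 × 0.9271 × 1.23 / 0.092 = 23000 kPa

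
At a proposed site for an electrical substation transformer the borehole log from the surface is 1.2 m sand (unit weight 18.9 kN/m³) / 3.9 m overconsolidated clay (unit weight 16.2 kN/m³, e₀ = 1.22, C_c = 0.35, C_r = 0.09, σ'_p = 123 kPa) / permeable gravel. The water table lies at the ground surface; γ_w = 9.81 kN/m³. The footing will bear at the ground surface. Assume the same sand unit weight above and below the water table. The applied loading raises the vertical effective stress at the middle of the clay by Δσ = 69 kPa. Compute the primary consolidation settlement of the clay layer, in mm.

S_c ≈ 94.4 mm

Mid-depth of clay below the ground surface: z = 1.2 + 3.9/2 = 3.15 m.
Total vertical stress at mid-clay: σ_v = 18.9×1.2 + 16.2×1.95 = 54.27 kPa.
Pore pressure: u = 9.81×(3.15 − 0) = 30.902 kPa.
Initial effective stress: σ'_0 = σ_v − u = 54.27 − 30.902 = 23.368 kPa.
Final effective stress: σ'_f = 23.368 + 69 = 92.368 kPa.
σ'_f = 92.368 ≤ σ'_p = 123 kPa, so the clay remains overconsolidated and only the recompression index applies:
S_c = C_r·H/(1+e₀)·log₁₀(σ'_f/σ'_0) = 0.09×3.9/2.22×log₁₀(92.368/23.368)
    = 0.15811 × 0.5969 = 0.09438 m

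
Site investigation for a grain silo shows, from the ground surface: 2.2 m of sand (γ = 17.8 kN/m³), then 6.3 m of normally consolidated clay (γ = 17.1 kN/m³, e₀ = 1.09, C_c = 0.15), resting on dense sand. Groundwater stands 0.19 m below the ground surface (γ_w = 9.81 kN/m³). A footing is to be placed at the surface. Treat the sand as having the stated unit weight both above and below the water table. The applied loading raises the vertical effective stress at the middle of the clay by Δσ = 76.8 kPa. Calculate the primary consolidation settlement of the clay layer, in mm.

S_c ≈ 203 mm

Mid-depth of clay below the ground surface: z = 2.2 + 6.3/2 = 5.35 m.
Total vertical stress at mid-clay: σ_v = 17.8×2.2 + 17.1×3.15 = 93.025 kPa.
Pore pressure: u = 9.81×(5.35 − 0.19) = 50.62 kPa.
Initial effective stress: σ'_0 = σ_v − u = 93.025 − 50.62 = 42.405 kPa.
Final effective stress: σ'_f = σ'_0 + Δσ = 42.405 + 76.8 = 119.2 kPa.
Normally consolidated clay, so the full stress increment lies on the virgin compression line:
S_c = C_c·H/(1+e₀)·log₁₀(σ'_f/σ'_0) = 0.15×6.3/(1+1.09)×log₁₀(119.2/42.405)
    = 0.45215 × 0.44886 = 0.203 m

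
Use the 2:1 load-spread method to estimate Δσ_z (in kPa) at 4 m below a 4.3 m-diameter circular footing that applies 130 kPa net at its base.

By the 2:1 method the load spreads at 1 horizontal : 2 vertical, so at depth z the loaded area has grown by z in each plan dimension:
Δσ ≈ qD²/(D+z)² = 130×4.3²/(4.3+4)² = 34.892 kPa

Δσ_z ≈ 34.9 kPa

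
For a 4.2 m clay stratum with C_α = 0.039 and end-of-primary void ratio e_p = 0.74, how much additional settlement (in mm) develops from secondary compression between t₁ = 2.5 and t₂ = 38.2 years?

S_s ≈ 111 mm

Secondary compression: S_s = C_α·H/(1+e_p)·log₁₀(t₂/t₁)
S_s = 0.039×4.2/(1+0.74)×log₁₀(38.2/2.5)
    = 0.09414 × 1.184 = 0.1115 m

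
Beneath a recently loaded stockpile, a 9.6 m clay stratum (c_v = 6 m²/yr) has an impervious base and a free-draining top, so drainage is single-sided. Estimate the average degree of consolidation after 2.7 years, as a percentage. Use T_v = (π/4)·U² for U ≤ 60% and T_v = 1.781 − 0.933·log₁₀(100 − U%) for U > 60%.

Drainage path length: H_d = H = 9.6 m (single drainage).
T_v = c_v·t/H_d² = 6×2.7/9.6² = 0.17578.
T_v = 0.17578 corresponds to the U ≤ 60% branch:
U = √(4T_v/π) = 0.4731

U ≈ 47.3 %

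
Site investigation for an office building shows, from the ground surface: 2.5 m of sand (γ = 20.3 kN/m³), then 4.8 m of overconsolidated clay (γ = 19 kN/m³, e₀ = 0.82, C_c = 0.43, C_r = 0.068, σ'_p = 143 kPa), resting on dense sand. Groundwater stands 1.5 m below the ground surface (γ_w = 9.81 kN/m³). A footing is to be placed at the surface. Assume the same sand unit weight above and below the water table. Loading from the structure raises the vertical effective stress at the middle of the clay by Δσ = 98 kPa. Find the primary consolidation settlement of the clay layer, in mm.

S_c ≈ 122 mm

Mid-depth of clay below the ground surface: z = 2.5 + 4.8/2 = 4.9 m.
Total vertical stress at mid-clay: σ_v = 20.3×2.5 + 19×2.4 = 96.35 kPa.
Pore pressure: u = 9.81×(4.9 − 1.5) = 33.354 kPa.
Initial effective stress: σ'_0 = σ_v − u = 96.35 − 33.354 = 62.996 kPa.
Final effective stress: σ'_f = 62.996 + 98 = 161 kPa.
σ'_f = 161 > σ'_p = 143 kPa, so the stress path crosses the preconsolidation pressure — recompression up to σ'_p, then virgin compression beyond:
S_c = H/(1+e₀)·[C_r·log₁₀(σ'_p/σ'_0) + C_c·log₁₀(σ'_f/σ'_p)]
    = 4.8/1.82 × [0.068×log₁₀(143/62.996) + 0.43×log₁₀(161/143)]
    = 2.6374 × [0.02421 + 0.022141] = 0.1222 m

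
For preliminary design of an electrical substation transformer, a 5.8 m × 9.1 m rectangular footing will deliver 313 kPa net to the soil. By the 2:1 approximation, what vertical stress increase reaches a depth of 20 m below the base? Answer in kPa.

By the 2:1 method the load spreads at 1 horizontal : 2 vertical, so at depth z the loaded area has grown by z in each plan dimension:
Δσ = qBL/((B+z)(L+z)) = 313×5.8×9.1/((5.8+20)(9.1+20)) = 22.004 kPa

Δσ_z ≈ 22 kPa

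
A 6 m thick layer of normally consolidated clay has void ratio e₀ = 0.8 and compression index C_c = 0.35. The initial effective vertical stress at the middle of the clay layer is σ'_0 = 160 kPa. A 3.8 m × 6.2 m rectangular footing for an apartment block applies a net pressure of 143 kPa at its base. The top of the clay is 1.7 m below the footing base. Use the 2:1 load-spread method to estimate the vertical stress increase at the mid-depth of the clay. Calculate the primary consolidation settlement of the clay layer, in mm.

S_c ≈ 104 mm

Mid-depth of clay below the footing base: z = 1.7 + 6/2 = 4.7 m.
Stress increase at mid-clay by the 2:1 spreading method:
Δσ = qBL/((B+z)(L+z)) = 143×3.8×6.2/((3.8+4.7)(6.2+4.7)) = 36.364 kPa
Final effective stress: σ'_f = σ'_0 + Δσ = 160 + 36.364 = 196.36 kPa.
Normally consolidated clay, so the full stress increment lies on the virgin compression line:
S_c = C_c·H/(1+e₀)·log₁₀(σ'_f/σ'_0) = 0.35×6/(1+0.8)×log₁₀(196.36/160)
    = 1.1667 × 0.088933 = 0.1038 m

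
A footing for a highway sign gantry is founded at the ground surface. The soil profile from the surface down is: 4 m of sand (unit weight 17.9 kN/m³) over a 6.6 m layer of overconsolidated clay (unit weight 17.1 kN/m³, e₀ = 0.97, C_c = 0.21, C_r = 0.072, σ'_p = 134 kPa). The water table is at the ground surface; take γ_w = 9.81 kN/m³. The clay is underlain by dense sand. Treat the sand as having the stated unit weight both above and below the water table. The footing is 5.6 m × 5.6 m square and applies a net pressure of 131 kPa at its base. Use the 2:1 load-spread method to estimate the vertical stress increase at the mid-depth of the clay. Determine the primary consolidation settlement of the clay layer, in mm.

S_c ≈ 38 mm

Mid-depth of clay below the ground surface: z = 4 + 6.6/2 = 7.3 m.
Total vertical stress at mid-clay: σ_v = 17.9×4 + 17.1×3.3 = 128.03 kPa.
Pore pressure: u = 9.81×(7.3 − 0) = 71.613 kPa.
Initial effective stress: σ'_0 = σ_v − u = 128.03 − 71.613 = 56.417 kPa.
Stress increase at mid-clay by the 2:1 spreading method:
Δσ = qBL/((B+z)(L+z)) = 131×5.6×5.6/((5.6+7.3)(5.6+7.3)) = 24.687 kPa
Final effective stress: σ'_f = 56.417 + 24.687 = 81.104 kPa.
σ'_f = 81.104 ≤ σ'_p = 134 kPa, so the clay remains overconsolidated and only the recompression index applies:
S_c = C_r·H/(1+e₀)·log₁₀(σ'_f/σ'_0) = 0.072×6.6/1.97×log₁₀(81.104/56.417)
    = 0.24122 × 0.15763 = 0.03802 m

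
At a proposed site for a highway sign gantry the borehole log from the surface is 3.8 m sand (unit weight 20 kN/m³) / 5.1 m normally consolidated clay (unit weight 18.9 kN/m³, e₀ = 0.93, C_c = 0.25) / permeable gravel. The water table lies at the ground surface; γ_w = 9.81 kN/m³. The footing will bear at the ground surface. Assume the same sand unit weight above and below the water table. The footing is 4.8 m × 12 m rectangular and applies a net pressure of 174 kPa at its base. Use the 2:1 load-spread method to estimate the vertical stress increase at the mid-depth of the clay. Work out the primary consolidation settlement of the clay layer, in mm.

Mid-depth of clay below the ground surface: z = 3.8 + 5.1/2 = 6.35 m.
Total vertical stress at mid-clay: σ_v = 20×3.8 + 18.9×2.55 = 124.19 kPa.
Pore pressure: u = 9.81×(6.35 − 0) = 62.294 kPa.
Initial effective stress: σ'_0 = σ_v − u = 124.19 − 62.294 = 61.896 kPa.
Stress increase at mid-clay by the 2:1 spreading method:
Δσ = qBL/((B+z)(L+z)) = 174×4.8×12/((4.8+6.35)(12+6.35)) = 48.985 kPa
Final effective stress: σ'_f = σ'_0 + Δσ = 61.896 + 48.985 = 110.88 kPa.
Normally consolidated clay, so the full stress increment lies on the virgin compression line:
S_c = C_c·H/(1+e₀)·log₁₀(σ'_f/σ'_0) = 0.25×5.1/(1+0.93)×log₁₀(110.88/61.896)
    = 0.66062 × 0.25319 = 0.1673 m

S_c ≈ 167 mm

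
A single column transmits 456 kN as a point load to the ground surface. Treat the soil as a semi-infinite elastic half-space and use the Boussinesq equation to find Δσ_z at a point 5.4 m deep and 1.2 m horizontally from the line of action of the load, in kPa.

Boussinesq vertical stress below a point load on an elastic half-space:
Δσ_z = 3P/(2πz²) · [1 + (r/z)²]^(−5/2)
r/z = 1.2/5.4 = 0.22222; [1+(r/z)²]^(−5/2) = 0.88647.
Δσ_z = 3×456/(2π×5.4²) × 0.88647 = 7.4665 × 0.88647 = 6.619 kPa

Δσ_z ≈ 6.62 kPa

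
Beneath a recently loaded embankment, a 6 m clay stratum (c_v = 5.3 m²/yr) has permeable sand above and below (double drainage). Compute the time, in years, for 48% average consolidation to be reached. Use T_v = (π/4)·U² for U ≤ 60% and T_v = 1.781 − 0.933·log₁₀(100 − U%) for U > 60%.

t ≈ 0.307 years

Drainage path length: H_d = H/2 = 3 m (double drainage).
U ≤ 60%: T_v = (π/4)·U² = (π/4)×0.48² = 0.18096.
t = T_v·H_d²/c_v = 0.18096×3²/5.3 = 0.3073 years.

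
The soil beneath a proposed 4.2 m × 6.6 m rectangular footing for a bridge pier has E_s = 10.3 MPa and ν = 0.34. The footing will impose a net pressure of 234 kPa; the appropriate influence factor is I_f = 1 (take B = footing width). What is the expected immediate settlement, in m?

S_e ≈ 0.0844 m

Immediate (elastic) settlement: S_e = q·B·(1−ν²)/E_s · I_f.
E_s = 10.3 MPa = 10300 kPa.
S_e = 234 × 4.2 × (1 − 0.34²) / 10300 × 1
    = 234 × 4.2 × 0.8844 / 10300 × 1
    = 0.08439 m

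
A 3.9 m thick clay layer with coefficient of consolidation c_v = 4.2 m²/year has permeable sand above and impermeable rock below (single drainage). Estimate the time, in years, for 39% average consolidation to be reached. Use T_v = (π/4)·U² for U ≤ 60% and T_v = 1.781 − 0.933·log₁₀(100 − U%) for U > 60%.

t ≈ 0.433 years

Drainage path length: H_d = H = 3.9 m (single drainage).
U ≤ 60%: T_v = (π/4)·U² = (π/4)×0.39² = 0.11946.
t = T_v·H_d²/c_v = 0.11946×3.9²/4.2 = 0.4326 years.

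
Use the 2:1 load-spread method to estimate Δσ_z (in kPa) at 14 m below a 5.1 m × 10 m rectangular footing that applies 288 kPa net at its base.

By the 2:1 method the load spreads at 1 horizontal : 2 vertical, so at depth z the loaded area has grown by z in each plan dimension:
Δσ = qBL/((B+z)(L+z)) = 288×5.1×10/((5.1+14)(10+14)) = 32.042 kPa

Δσ_z ≈ 32 kPa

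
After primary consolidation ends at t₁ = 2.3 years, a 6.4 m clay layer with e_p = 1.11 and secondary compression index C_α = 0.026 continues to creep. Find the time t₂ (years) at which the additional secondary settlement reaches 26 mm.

S_s = C_α·H/(1+e_p)·log₁₀(t₂/t₁) ⇒ log₁₀(t₂/t₁) = S_s·(1+e_p)/(C_α·H).
log₁₀(t₂/t₁) = 0.026 × (1+1.11) / (0.026×6.4) = 0.3297
t₂ = t₁ × 10^0.3297 = 2.3 × 2.136 = 4.914 years

t₂ ≈ 4.91 years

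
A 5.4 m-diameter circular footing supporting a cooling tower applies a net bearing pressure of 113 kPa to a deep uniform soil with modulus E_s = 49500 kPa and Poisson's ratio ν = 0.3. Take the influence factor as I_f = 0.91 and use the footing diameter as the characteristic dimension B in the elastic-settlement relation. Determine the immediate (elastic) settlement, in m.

Immediate (elastic) settlement: S_e = q·B·(1−ν²)/E_s · I_f.
S_e = 113 × 5.4 × (1 − 0.3²) / 49500 × 0.91
    = 113 × 5.4 × 0.91 / 49500 × 0.91
    = 0.01021 m

S_e ≈ 0.0102 m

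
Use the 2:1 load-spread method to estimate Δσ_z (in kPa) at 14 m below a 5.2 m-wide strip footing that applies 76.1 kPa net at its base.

By the 2:1 method the load spreads at 1 horizontal : 2 vertical, so at depth z the loaded area has grown by z in each plan dimension:
Δσ = qB/(B+z) = 76.1×5.2/(5.2+14) = 20.61 kPa

Δσ_z ≈ 20.6 kPa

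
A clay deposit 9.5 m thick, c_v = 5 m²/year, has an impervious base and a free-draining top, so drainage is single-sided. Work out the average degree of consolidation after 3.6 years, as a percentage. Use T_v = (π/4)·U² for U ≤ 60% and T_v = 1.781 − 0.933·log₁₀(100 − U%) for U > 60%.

U ≈ 50.4 %

Drainage path length: H_d = H = 9.5 m (single drainage).
T_v = c_v·t/H_d² = 5×3.6/9.5² = 0.19945.
T_v = 0.19945 corresponds to the U ≤ 60% branch:
U = √(4T_v/π) = 0.5039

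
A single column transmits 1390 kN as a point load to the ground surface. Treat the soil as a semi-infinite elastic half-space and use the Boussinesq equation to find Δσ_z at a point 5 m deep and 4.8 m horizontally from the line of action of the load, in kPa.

Boussinesq vertical stress below a point load on an elastic half-space:
Δσ_z = 3P/(2πz²) · [1 + (r/z)²]^(−5/2)
r/z = 4.8/5 = 0.96; [1+(r/z)²]^(−5/2) = 0.19536.
Δσ_z = 3×1390/(2π×5²) × 0.19536 = 26.547 × 0.19536 = 5.186 kPa

Δσ_z ≈ 5.19 kPa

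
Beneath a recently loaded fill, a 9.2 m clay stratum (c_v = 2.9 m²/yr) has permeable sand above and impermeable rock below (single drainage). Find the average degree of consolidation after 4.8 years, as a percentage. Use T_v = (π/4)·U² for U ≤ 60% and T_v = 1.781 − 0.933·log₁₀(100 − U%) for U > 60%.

U ≈ 45.8 %

Drainage path length: H_d = H = 9.2 m (single drainage).
T_v = c_v·t/H_d² = 2.9×4.8/9.2² = 0.16446.
T_v = 0.16446 corresponds to the U ≤ 60% branch:
U = √(4T_v/π) = 0.4576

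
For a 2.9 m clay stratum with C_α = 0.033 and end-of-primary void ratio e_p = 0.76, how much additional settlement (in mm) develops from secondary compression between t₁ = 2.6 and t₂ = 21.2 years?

S_s ≈ 49.6 mm

Secondary compression: S_s = C_α·H/(1+e_p)·log₁₀(t₂/t₁)
S_s = 0.033×2.9/(1+0.76)×log₁₀(21.2/2.6)
    = 0.05438 × 0.9114 = 0.04956 m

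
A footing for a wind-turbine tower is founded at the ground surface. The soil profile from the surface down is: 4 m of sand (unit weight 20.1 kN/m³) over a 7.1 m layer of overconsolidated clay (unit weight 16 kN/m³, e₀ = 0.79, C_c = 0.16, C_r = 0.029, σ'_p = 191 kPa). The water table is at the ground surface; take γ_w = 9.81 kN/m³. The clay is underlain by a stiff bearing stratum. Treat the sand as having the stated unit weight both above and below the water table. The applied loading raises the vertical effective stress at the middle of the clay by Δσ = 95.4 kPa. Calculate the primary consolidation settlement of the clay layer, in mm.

Mid-depth of clay below the ground surface: z = 4 + 7.1/2 = 7.55 m.
Total vertical stress at mid-clay: σ_v = 20.1×4 + 16×3.55 = 137.2 kPa.
Pore pressure: u = 9.81×(7.55 − 0) = 74.066 kPa.
Initial effective stress: σ'_0 = σ_v − u = 137.2 − 74.066 = 63.134 kPa.
Final effective stress: σ'_f = 63.134 + 95.4 = 158.53 kPa.
σ'_f = 158.53 ≤ σ'_p = 191 kPa, so the clay remains overconsolidated and only the recompression index applies:
S_c = C_r·H/(1+e₀)·log₁₀(σ'_f/σ'_0) = 0.029×7.1/1.79×log₁₀(158.53/63.134)
    = 0.11503 × 0.39985 = 0.04599 m

S_c ≈ 46 mm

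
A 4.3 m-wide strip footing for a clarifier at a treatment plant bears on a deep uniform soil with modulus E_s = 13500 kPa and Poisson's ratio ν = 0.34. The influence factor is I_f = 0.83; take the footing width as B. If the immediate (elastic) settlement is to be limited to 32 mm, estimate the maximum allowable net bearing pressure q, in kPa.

q ≈ 137 kPa

S_e = q·B·(1−ν²)/E_s · I_f  ⇒  q = S_e·E_s / (B·(1−ν²)·I_f).
q = 0.032 × 13500 / (4.3 × 0.8844 × 0.83) = 136.9 kPa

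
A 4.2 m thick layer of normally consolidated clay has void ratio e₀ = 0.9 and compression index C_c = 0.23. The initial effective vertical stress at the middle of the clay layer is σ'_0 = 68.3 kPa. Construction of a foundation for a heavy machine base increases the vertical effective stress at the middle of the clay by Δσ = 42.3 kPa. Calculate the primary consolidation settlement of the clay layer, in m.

S_c ≈ 0.106 m

Final effective stress: σ'_f = σ'_0 + Δσ = 68.3 + 42.3 = 110.6 kPa.
Normally consolidated clay, so the full stress increment lies on the virgin compression line:
S_c = C_c·H/(1+e₀)·log₁₀(σ'_f/σ'_0) = 0.23×4.2/(1+0.9)×log₁₀(110.6/68.3)
    = 0.50842 × 0.20933 = 0.1064 m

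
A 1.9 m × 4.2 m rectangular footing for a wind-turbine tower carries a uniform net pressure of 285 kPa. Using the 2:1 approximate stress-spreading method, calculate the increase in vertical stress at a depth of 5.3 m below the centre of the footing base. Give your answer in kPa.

By the 2:1 method the load spreads at 1 horizontal : 2 vertical, so at depth z the loaded area has grown by z in each plan dimension:
Δσ = qBL/((B+z)(L+z)) = 285×1.9×4.2/((1.9+5.3)(4.2+5.3)) = 33.25 kPa

Δσ_z ≈ 33.2 kPa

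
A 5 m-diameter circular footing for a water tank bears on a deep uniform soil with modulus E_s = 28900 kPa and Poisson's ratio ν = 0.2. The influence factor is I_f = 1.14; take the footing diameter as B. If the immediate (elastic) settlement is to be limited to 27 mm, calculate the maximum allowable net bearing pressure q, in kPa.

q ≈ 143 kPa

S_e = q·B·(1−ν²)/E_s · I_f  ⇒  q = S_e·E_s / (B·(1−ν²)·I_f).
q = 0.027 × 28900 / (5 × 0.96 × 1.14) = 142.6 kPa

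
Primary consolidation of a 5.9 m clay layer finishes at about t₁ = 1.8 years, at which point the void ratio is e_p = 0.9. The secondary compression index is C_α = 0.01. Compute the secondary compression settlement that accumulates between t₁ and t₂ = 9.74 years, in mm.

Secondary compression: S_s = C_α·H/(1+e_p)·log₁₀(t₂/t₁)
S_s = 0.01×5.9/(1+0.9)×log₁₀(9.74/1.8)
    = 0.03105 × 0.7333 = 0.02277 m

S_s ≈ 22.8 mm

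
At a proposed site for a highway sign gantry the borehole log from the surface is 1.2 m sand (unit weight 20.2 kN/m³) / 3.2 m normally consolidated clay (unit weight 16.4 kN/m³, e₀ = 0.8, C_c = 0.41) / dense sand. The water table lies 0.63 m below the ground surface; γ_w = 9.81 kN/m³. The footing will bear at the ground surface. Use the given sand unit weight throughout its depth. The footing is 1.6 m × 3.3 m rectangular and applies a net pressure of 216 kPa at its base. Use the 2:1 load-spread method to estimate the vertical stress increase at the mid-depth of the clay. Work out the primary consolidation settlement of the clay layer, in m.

Mid-depth of clay below the ground surface: z = 1.2 + 3.2/2 = 2.8 m.
Total vertical stress at mid-clay: σ_v = 20.2×1.2 + 16.4×1.6 = 50.48 kPa.
Pore pressure: u = 9.81×(2.8 − 0.63) = 21.288 kPa.
Initial effective stress: σ'_0 = σ_v − u = 50.48 − 21.288 = 29.192 kPa.
Stress increase at mid-clay by the 2:1 spreading method:
Δσ = qBL/((B+z)(L+z)) = 216×1.6×3.3/((1.6+2.8)(3.3+2.8)) = 42.492 kPa
Final effective stress: σ'_f = σ'_0 + Δσ = 29.192 + 42.492 = 71.684 kPa.
Normally consolidated clay, so the full stress increment lies on the virgin compression line:
S_c = C_c·H/(1+e₀)·log₁₀(σ'_f/σ'_0) = 0.41×3.2/(1+0.8)×log₁₀(71.684/29.192)
    = 0.72889 × 0.39016 = 0.2844 m

S_c ≈ 0.284 m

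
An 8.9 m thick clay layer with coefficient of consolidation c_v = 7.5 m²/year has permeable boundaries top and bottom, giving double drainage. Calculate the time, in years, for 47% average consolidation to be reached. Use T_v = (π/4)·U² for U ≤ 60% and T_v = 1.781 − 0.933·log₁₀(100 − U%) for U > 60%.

Drainage path length: H_d = H/2 = 4.45 m (double drainage).
U ≤ 60%: T_v = (π/4)·U² = (π/4)×0.47² = 0.17349.
t = T_v·H_d²/c_v = 0.17349×4.45²/7.5 = 0.4581 years.

t ≈ 0.458 years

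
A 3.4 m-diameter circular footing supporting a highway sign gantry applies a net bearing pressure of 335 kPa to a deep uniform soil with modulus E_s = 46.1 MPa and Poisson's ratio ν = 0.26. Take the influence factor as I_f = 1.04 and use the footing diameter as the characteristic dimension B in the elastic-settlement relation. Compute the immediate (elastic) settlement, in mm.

Immediate (elastic) settlement: S_e = q·B·(1−ν²)/E_s · I_f.
E_s = 46.1 MPa = 46100 kPa.
S_e = 335 × 3.4 × (1 − 0.26²) / 46100 × 1.04
    = 335 × 3.4 × 0.9324 / 46100 × 1.04
    = 0.02396 m = 23.96 mm

S_e ≈ 24 mm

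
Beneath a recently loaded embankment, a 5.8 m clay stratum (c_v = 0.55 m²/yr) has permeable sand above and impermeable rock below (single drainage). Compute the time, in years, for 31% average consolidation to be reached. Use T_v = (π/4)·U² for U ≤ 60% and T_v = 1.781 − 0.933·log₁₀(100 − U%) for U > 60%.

Drainage path length: H_d = H = 5.8 m (single drainage).
U ≤ 60%: T_v = (π/4)·U² = (π/4)×0.31² = 0.075477.
t = T_v·H_d²/c_v = 0.075477×5.8²/0.55 = 4.616 years.

t ≈ 4.62 years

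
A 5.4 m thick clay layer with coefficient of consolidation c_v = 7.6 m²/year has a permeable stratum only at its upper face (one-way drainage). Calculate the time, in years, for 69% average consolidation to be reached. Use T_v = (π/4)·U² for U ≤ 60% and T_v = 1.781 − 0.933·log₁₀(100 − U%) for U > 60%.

t ≈ 1.49 years

Drainage path length: H_d = H = 5.4 m (single drainage).
U > 60%: T_v = 1.781 − 0.933·log₁₀(100 − 69) = 0.38956.
t = T_v·H_d²/c_v = 0.38956×5.4²/7.6 = 1.495 years.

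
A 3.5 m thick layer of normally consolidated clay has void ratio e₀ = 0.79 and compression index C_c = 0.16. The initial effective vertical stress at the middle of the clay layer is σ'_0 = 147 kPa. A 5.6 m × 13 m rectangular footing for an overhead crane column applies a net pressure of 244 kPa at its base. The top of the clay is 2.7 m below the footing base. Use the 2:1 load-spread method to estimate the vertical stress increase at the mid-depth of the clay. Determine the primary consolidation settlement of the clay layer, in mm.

Mid-depth of clay below the footing base: z = 2.7 + 3.5/2 = 4.45 m.
Stress increase at mid-clay by the 2:1 spreading method:
Δσ = qBL/((B+z)(L+z)) = 244×5.6×13/((5.6+4.45)(13+4.45)) = 101.29 kPa
Final effective stress: σ'_f = σ'_0 + Δσ = 147 + 101.29 = 248.29 kPa.
Normally consolidated clay, so the full stress increment lies on the virgin compression line:
S_c = C_c·H/(1+e₀)·log₁₀(σ'_f/σ'_0) = 0.16×3.5/(1+0.79)×log₁₀(248.29/147)
    = 0.31285 × 0.22764 = 0.07122 m

S_c ≈ 71.2 mm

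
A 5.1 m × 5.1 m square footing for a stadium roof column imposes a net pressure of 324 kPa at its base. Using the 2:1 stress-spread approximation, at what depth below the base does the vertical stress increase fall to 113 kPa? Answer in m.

z ≈ 3.54 m

2:1 spreading — at depth z the loaded area has grown by z in each plan dimension:
qB²/(B+z)² = Δσ_z ⇒ z = B(√(q/Δσ_z) − 1) = 5.1×(√(324/113) − 1) = 3.536 m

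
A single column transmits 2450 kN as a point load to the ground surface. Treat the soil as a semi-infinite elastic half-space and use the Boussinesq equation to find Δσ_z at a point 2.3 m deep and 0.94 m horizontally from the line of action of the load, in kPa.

Boussinesq vertical stress below a point load on an elastic half-space:
Δσ_z = 3P/(2πz²) · [1 + (r/z)²]^(−5/2)
r/z = 0.94/2.3 = 0.4087; [1+(r/z)²]^(−5/2) = 0.67966.
Δσ_z = 3×2450/(2π×2.3²) × 0.67966 = 221.13 × 0.67966 = 150.3 kPa

Δσ_z ≈ 150 kPa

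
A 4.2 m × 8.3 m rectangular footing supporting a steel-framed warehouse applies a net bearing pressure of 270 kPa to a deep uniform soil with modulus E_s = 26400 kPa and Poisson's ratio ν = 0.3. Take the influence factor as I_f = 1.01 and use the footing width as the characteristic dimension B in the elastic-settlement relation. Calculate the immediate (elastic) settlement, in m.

S_e ≈ 0.0395 m

Immediate (elastic) settlement: S_e = q·B·(1−ν²)/E_s · I_f.
S_e = 270 × 4.2 × (1 − 0.3²) / 26400 × 1.01
    = 270 × 4.2 × 0.91 / 26400 × 1.01
    = 0.03948 m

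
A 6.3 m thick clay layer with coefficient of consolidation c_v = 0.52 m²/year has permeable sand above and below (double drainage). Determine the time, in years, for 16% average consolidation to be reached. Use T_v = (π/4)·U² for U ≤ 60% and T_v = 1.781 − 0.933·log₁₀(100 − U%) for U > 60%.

Drainage path length: H_d = H/2 = 3.15 m (double drainage).
U ≤ 60%: T_v = (π/4)·U² = (π/4)×0.16² = 0.020106.
t = T_v·H_d²/c_v = 0.020106×3.15²/0.52 = 0.3837 years.

t ≈ 0.384 years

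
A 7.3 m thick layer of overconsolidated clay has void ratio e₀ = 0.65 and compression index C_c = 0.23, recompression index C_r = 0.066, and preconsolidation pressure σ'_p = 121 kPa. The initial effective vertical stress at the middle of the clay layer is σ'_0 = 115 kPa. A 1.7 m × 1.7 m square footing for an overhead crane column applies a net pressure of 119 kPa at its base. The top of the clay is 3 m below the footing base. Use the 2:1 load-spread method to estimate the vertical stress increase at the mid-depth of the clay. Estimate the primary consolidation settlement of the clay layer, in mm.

Mid-depth of clay below the footing base: z = 3 + 7.3/2 = 6.65 m.
Stress increase at mid-clay by the 2:1 spreading method:
Δσ = qBL/((B+z)(L+z)) = 119×1.7×1.7/((1.7+6.65)(1.7+6.65)) = 4.9326 kPa
Final effective stress: σ'_f = 115 + 4.9326 = 119.93 kPa.
σ'_f = 119.93 ≤ σ'_p = 121 kPa, so the clay remains overconsolidated and only the recompression index applies:
S_c = C_r·H/(1+e₀)·log₁₀(σ'_f/σ'_0) = 0.066×7.3/1.65×log₁₀(119.93/115)
    = 0.292 × 0.01823 = 0.005323 m

S_c ≈ 5.32 mm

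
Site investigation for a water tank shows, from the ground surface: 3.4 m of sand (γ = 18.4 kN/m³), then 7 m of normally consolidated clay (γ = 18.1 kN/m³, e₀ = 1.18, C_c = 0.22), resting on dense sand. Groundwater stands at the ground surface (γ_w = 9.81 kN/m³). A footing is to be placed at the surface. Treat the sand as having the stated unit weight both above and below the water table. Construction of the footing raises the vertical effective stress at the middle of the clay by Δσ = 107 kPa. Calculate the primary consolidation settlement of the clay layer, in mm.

Mid-depth of clay below the ground surface: z = 3.4 + 7/2 = 6.9 m.
Total vertical stress at mid-clay: σ_v = 18.4×3.4 + 18.1×3.5 = 125.91 kPa.
Pore pressure: u = 9.81×(6.9 − 0) = 67.689 kPa.
Initial effective stress: σ'_0 = σ_v − u = 125.91 − 67.689 = 58.221 kPa.
Final effective stress: σ'_f = σ'_0 + Δσ = 58.221 + 107 = 165.22 kPa.
Normally consolidated clay, so the full stress increment lies on the virgin compression line:
S_c = C_c·H/(1+e₀)·log₁₀(σ'_f/σ'_0) = 0.22×7/(1+1.18)×log₁₀(165.22/58.221)
    = 0.70642 × 0.45298 = 0.32 m

S_c ≈ 320 mm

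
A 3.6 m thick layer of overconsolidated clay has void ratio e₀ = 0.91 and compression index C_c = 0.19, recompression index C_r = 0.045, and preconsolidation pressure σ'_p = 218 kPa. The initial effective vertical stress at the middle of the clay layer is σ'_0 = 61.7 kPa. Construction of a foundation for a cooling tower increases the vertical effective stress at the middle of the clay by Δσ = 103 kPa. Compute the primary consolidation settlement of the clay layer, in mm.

S_c ≈ 36.2 mm

Final effective stress: σ'_f = 61.7 + 103 = 164.7 kPa.
σ'_f = 164.7 ≤ σ'_p = 218 kPa, so the clay remains overconsolidated and only the recompression index applies:
S_c = C_r·H/(1+e₀)·log₁₀(σ'_f/σ'_0) = 0.045×3.6/1.91×log₁₀(164.7/61.7)
    = 0.084816 × 0.42641 = 0.03617 m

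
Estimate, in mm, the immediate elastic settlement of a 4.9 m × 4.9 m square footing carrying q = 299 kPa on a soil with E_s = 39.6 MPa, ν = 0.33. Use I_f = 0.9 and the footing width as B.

Immediate (elastic) settlement: S_e = q·B·(1−ν²)/E_s · I_f.
E_s = 39.6 MPa = 39600 kPa.
S_e = 299 × 4.9 × (1 − 0.33²) / 39600 × 0.9
    = 299 × 4.9 × 0.8911 / 39600 × 0.9
    = 0.02967 m = 29.67 mm

S_e ≈ 29.7 mm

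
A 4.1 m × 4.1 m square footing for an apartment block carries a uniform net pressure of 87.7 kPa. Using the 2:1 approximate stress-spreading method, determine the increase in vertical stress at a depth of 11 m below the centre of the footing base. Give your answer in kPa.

By the 2:1 method the load spreads at 1 horizontal : 2 vertical, so at depth z the loaded area has grown by z in each plan dimension:
Δσ = qBL/((B+z)(L+z)) = 87.7×4.1×4.1/((4.1+11)(4.1+11)) = 6.4657 kPa

Δσ_z ≈ 6.47 kPa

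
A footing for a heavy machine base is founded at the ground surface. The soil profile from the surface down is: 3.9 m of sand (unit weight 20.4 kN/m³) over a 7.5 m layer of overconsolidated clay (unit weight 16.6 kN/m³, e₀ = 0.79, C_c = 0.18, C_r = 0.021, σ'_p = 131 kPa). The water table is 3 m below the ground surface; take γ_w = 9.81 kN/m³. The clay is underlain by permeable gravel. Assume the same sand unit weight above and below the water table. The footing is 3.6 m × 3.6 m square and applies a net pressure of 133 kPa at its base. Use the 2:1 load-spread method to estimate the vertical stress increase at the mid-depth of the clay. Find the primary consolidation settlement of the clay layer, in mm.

Mid-depth of clay below the ground surface: z = 3.9 + 7.5/2 = 7.65 m.
Total vertical stress at mid-clay: σ_v = 20.4×3.9 + 16.6×3.75 = 141.81 kPa.
Pore pressure: u = 9.81×(7.65 − 3) = 45.617 kPa.
Initial effective stress: σ'_0 = σ_v − u = 141.81 − 45.617 = 96.193 kPa.
Stress increase at mid-clay by the 2:1 spreading method:
Δσ = qBL/((B+z)(L+z)) = 133×3.6×3.6/((3.6+7.65)(3.6+7.65)) = 13.619 kPa
Final effective stress: σ'_f = 96.193 + 13.619 = 109.81 kPa.
σ'_f = 109.81 ≤ σ'_p = 131 kPa, so the clay remains overconsolidated and only the recompression index applies:
S_c = C_r·H/(1+e₀)·log₁₀(σ'_f/σ'_0) = 0.021×7.5/1.79×log₁₀(109.81/96.193)
    = 0.087988 × 0.057498 = 0.005059 m

S_c ≈ 5.06 mm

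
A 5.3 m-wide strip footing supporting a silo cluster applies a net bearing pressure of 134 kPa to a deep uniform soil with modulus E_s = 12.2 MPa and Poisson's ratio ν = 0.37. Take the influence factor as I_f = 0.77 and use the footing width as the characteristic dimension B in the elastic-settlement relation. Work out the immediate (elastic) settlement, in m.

S_e ≈ 0.0387 m

Immediate (elastic) settlement: S_e = q·B·(1−ν²)/E_s · I_f.
E_s = 12.2 MPa = 12200 kPa.
S_e = 134 × 5.3 × (1 − 0.37²) / 12200 × 0.77
    = 134 × 5.3 × 0.8631 / 12200 × 0.77
    = 0.03869 m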